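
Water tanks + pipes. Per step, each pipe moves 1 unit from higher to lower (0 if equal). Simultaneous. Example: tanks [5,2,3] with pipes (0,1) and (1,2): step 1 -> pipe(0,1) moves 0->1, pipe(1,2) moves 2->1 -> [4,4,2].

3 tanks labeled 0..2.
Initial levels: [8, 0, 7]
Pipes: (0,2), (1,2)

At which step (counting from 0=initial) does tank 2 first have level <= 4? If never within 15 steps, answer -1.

Step 1: flows [0->2,2->1] -> levels [7 1 7]
Step 2: flows [0=2,2->1] -> levels [7 2 6]
Step 3: flows [0->2,2->1] -> levels [6 3 6]
Step 4: flows [0=2,2->1] -> levels [6 4 5]
Step 5: flows [0->2,2->1] -> levels [5 5 5]
Step 6: flows [0=2,1=2] -> levels [5 5 5]
  -> stable; tank 2 stays at 5 > 4
Tank 2 never reaches <=4 within 15 steps

Answer: -1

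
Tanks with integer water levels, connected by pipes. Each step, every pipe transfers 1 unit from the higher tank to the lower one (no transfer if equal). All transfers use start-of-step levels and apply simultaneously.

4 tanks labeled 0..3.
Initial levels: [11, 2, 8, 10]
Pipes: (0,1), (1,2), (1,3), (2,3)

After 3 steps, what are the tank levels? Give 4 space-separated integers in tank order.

Answer: 8 7 8 8

Derivation:
Step 1: flows [0->1,2->1,3->1,3->2] -> levels [10 5 8 8]
Step 2: flows [0->1,2->1,3->1,2=3] -> levels [9 8 7 7]
Step 3: flows [0->1,1->2,1->3,2=3] -> levels [8 7 8 8]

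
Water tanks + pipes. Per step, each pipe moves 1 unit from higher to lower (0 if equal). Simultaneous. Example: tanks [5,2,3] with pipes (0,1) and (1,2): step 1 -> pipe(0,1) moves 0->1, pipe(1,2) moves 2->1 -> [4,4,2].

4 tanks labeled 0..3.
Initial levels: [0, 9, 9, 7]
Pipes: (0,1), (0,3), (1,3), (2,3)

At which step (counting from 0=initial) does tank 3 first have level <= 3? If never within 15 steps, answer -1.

Step 1: flows [1->0,3->0,1->3,2->3] -> levels [2 7 8 8]
Step 2: flows [1->0,3->0,3->1,2=3] -> levels [4 7 8 6]
Step 3: flows [1->0,3->0,1->3,2->3] -> levels [6 5 7 7]
Step 4: flows [0->1,3->0,3->1,2=3] -> levels [6 7 7 5]
Step 5: flows [1->0,0->3,1->3,2->3] -> levels [6 5 6 8]
Step 6: flows [0->1,3->0,3->1,3->2] -> levels [6 7 7 5]
  -> period-2 cycle (repeats step 4); tank 3 never drops to <=3
Tank 3 never reaches <=3 within 15 steps

Answer: -1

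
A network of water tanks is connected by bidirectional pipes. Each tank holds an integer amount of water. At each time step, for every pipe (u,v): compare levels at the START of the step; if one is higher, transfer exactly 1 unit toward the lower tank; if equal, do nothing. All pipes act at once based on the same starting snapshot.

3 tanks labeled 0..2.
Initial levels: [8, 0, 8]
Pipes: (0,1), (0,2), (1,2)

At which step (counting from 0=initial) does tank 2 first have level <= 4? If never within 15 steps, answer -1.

Step 1: flows [0->1,0=2,2->1] -> levels [7 2 7]
Step 2: flows [0->1,0=2,2->1] -> levels [6 4 6]
Step 3: flows [0->1,0=2,2->1] -> levels [5 6 5]
Step 4: flows [1->0,0=2,1->2] -> levels [6 4 6]
  -> period-2 cycle (repeats step 2); tank 2 never drops to <=4
Tank 2 never reaches <=4 within 15 steps

Answer: -1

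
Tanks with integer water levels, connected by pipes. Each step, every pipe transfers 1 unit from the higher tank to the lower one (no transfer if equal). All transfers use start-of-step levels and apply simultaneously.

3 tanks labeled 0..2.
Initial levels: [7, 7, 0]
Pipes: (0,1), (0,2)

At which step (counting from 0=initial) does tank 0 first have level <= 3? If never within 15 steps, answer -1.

Answer: -1

Derivation:
Step 1: flows [0=1,0->2] -> levels [6 7 1]
Step 2: flows [1->0,0->2] -> levels [6 6 2]
Step 3: flows [0=1,0->2] -> levels [5 6 3]
Step 4: flows [1->0,0->2] -> levels [5 5 4]
Step 5: flows [0=1,0->2] -> levels [4 5 5]
Step 6: flows [1->0,2->0] -> levels [6 4 4]
Step 7: flows [0->1,0->2] -> levels [4 5 5]
  -> period-2 cycle (repeats step 5); tank 0 never drops to <=3
Tank 0 never reaches <=3 within 15 steps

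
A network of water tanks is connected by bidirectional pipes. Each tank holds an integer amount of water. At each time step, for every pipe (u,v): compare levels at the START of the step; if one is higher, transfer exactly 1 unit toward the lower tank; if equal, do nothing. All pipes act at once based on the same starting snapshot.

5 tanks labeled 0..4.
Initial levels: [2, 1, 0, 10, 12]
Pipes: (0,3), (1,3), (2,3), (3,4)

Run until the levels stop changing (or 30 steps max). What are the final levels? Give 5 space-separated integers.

Answer: 4 4 4 7 6

Derivation:
Step 1: flows [3->0,3->1,3->2,4->3] -> levels [3 2 1 8 11]
Step 2: flows [3->0,3->1,3->2,4->3] -> levels [4 3 2 6 10]
Step 3: flows [3->0,3->1,3->2,4->3] -> levels [5 4 3 4 9]
Step 4: flows [0->3,1=3,3->2,4->3] -> levels [4 4 4 5 8]
Step 5: flows [3->0,3->1,3->2,4->3] -> levels [5 5 5 3 7]
Step 6: flows [0->3,1->3,2->3,4->3] -> levels [4 4 4 7 6]
Step 7: flows [3->0,3->1,3->2,3->4] -> levels [5 5 5 3 7]
  -> period-2 cycle: step 7 state = step 5 state; never stabilizes
  -> state at step 30: (30-5) mod 2 = 1, same as step 6 -> [4 4 4 7 6]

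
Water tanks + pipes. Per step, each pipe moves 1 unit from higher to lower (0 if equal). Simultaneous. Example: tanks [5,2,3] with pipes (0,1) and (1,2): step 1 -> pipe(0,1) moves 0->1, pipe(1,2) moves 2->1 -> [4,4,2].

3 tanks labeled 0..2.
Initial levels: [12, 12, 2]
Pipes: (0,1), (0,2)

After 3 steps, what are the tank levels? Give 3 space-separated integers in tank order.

Step 1: flows [0=1,0->2] -> levels [11 12 3]
Step 2: flows [1->0,0->2] -> levels [11 11 4]
Step 3: flows [0=1,0->2] -> levels [10 11 5]

Answer: 10 11 5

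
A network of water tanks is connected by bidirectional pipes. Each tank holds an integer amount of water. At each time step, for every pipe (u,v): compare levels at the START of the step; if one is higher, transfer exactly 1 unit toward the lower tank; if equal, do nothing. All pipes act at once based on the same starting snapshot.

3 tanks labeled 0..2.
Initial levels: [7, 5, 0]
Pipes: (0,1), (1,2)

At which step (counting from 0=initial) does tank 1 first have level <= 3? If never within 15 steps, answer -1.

Step 1: flows [0->1,1->2] -> levels [6 5 1]
Step 2: flows [0->1,1->2] -> levels [5 5 2]
Step 3: flows [0=1,1->2] -> levels [5 4 3]
Step 4: flows [0->1,1->2] -> levels [4 4 4]
Step 5: flows [0=1,1=2] -> levels [4 4 4]
  -> stable; tank 1 stays at 4 > 3
Tank 1 never reaches <=3 within 15 steps

Answer: -1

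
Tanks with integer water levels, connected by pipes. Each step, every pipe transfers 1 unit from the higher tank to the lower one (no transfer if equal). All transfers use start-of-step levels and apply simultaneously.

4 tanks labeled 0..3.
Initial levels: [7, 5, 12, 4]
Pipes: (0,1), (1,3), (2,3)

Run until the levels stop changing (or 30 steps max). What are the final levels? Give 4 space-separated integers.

Answer: 7 6 7 8

Derivation:
Step 1: flows [0->1,1->3,2->3] -> levels [6 5 11 6]
Step 2: flows [0->1,3->1,2->3] -> levels [5 7 10 6]
Step 3: flows [1->0,1->3,2->3] -> levels [6 5 9 8]
Step 4: flows [0->1,3->1,2->3] -> levels [5 7 8 8]
Step 5: flows [1->0,3->1,2=3] -> levels [6 7 8 7]
Step 6: flows [1->0,1=3,2->3] -> levels [7 6 7 8]
Step 7: flows [0->1,3->1,3->2] -> levels [6 8 8 6]
Step 8: flows [1->0,1->3,2->3] -> levels [7 6 7 8]
  -> period-2 cycle: step 8 state = step 6 state; never stabilizes
  -> state at step 30: (30-6) mod 2 = 0, same as step 6 -> [7 6 7 8]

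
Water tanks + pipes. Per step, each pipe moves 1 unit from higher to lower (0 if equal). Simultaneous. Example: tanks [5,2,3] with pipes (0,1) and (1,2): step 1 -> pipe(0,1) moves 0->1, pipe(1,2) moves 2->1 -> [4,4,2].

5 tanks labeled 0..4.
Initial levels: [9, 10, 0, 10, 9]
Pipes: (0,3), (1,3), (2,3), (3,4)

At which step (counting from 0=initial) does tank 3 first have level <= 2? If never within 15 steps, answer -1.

Answer: -1

Derivation:
Step 1: flows [3->0,1=3,3->2,3->4] -> levels [10 10 1 7 10]
Step 2: flows [0->3,1->3,3->2,4->3] -> levels [9 9 2 9 9]
Step 3: flows [0=3,1=3,3->2,3=4] -> levels [9 9 3 8 9]
Step 4: flows [0->3,1->3,3->2,4->3] -> levels [8 8 4 10 8]
Step 5: flows [3->0,3->1,3->2,3->4] -> levels [9 9 5 6 9]
Step 6: flows [0->3,1->3,3->2,4->3] -> levels [8 8 6 8 8]
Step 7: flows [0=3,1=3,3->2,3=4] -> levels [8 8 7 7 8]
Step 8: flows [0->3,1->3,2=3,4->3] -> levels [7 7 7 10 7]
Step 9: flows [3->0,3->1,3->2,3->4] -> levels [8 8 8 6 8]
Step 10: flows [0->3,1->3,2->3,4->3] -> levels [7 7 7 10 7]
  -> period-2 cycle (repeats step 8); tank 3 never drops to <=2
Tank 3 never reaches <=2 within 15 steps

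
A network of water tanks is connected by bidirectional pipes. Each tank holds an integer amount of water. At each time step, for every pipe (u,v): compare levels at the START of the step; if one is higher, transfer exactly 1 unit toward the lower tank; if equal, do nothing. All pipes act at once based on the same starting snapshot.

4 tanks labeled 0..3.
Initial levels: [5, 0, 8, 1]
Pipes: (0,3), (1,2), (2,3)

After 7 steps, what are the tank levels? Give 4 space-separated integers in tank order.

Answer: 4 3 4 3

Derivation:
Step 1: flows [0->3,2->1,2->3] -> levels [4 1 6 3]
Step 2: flows [0->3,2->1,2->3] -> levels [3 2 4 5]
Step 3: flows [3->0,2->1,3->2] -> levels [4 3 4 3]
Step 4: flows [0->3,2->1,2->3] -> levels [3 4 2 5]
Step 5: flows [3->0,1->2,3->2] -> levels [4 3 4 3]
  -> period-2 cycle: step 5 state = step 3 state
  -> state at step 7: (7-3) mod 2 = 0, same as step 3 -> [4 3 4 3]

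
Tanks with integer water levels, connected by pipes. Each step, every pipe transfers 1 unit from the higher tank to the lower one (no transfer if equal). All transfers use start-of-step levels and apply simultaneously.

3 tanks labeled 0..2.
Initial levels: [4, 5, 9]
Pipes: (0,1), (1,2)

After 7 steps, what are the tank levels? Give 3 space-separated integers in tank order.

Answer: 6 6 6

Derivation:
Step 1: flows [1->0,2->1] -> levels [5 5 8]
Step 2: flows [0=1,2->1] -> levels [5 6 7]
Step 3: flows [1->0,2->1] -> levels [6 6 6]
Step 4: flows [0=1,1=2] -> levels [6 6 6]
  -> stable; steps 5..7 unchanged -> [6 6 6]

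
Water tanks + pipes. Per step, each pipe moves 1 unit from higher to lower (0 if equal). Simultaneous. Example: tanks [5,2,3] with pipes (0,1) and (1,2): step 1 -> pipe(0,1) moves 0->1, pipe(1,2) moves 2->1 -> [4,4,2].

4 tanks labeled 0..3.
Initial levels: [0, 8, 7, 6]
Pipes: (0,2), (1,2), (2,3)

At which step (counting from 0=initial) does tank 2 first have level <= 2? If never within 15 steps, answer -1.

Step 1: flows [2->0,1->2,2->3] -> levels [1 7 6 7]
Step 2: flows [2->0,1->2,3->2] -> levels [2 6 7 6]
Step 3: flows [2->0,2->1,2->3] -> levels [3 7 4 7]
Step 4: flows [2->0,1->2,3->2] -> levels [4 6 5 6]
Step 5: flows [2->0,1->2,3->2] -> levels [5 5 6 5]
Step 6: flows [2->0,2->1,2->3] -> levels [6 6 3 6]
Step 7: flows [0->2,1->2,3->2] -> levels [5 5 6 5]
  -> period-2 cycle (repeats step 5); tank 2 never drops to <=2
Tank 2 never reaches <=2 within 15 steps

Answer: -1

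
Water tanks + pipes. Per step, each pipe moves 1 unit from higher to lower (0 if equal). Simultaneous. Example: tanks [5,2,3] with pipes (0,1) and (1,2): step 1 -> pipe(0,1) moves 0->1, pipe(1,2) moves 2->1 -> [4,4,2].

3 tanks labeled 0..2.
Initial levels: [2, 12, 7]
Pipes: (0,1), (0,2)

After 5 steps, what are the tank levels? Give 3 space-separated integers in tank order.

Answer: 7 7 7

Derivation:
Step 1: flows [1->0,2->0] -> levels [4 11 6]
Step 2: flows [1->0,2->0] -> levels [6 10 5]
Step 3: flows [1->0,0->2] -> levels [6 9 6]
Step 4: flows [1->0,0=2] -> levels [7 8 6]
Step 5: flows [1->0,0->2] -> levels [7 7 7]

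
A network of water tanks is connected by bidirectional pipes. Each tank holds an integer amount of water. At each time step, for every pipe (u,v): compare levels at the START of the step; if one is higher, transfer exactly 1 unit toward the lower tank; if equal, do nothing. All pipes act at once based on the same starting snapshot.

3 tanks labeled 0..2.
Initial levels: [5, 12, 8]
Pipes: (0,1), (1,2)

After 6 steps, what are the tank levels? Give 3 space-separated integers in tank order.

Answer: 8 9 8

Derivation:
Step 1: flows [1->0,1->2] -> levels [6 10 9]
Step 2: flows [1->0,1->2] -> levels [7 8 10]
Step 3: flows [1->0,2->1] -> levels [8 8 9]
Step 4: flows [0=1,2->1] -> levels [8 9 8]
Step 5: flows [1->0,1->2] -> levels [9 7 9]
Step 6: flows [0->1,2->1] -> levels [8 9 8]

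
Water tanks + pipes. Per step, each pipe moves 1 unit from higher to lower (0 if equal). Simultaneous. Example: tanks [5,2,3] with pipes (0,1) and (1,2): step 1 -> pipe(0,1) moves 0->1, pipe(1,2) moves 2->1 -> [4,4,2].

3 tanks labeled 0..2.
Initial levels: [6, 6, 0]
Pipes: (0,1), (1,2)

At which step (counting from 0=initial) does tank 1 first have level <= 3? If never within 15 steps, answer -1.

Answer: -1

Derivation:
Step 1: flows [0=1,1->2] -> levels [6 5 1]
Step 2: flows [0->1,1->2] -> levels [5 5 2]
Step 3: flows [0=1,1->2] -> levels [5 4 3]
Step 4: flows [0->1,1->2] -> levels [4 4 4]
Step 5: flows [0=1,1=2] -> levels [4 4 4]
  -> stable; tank 1 stays at 4 > 3
Tank 1 never reaches <=3 within 15 steps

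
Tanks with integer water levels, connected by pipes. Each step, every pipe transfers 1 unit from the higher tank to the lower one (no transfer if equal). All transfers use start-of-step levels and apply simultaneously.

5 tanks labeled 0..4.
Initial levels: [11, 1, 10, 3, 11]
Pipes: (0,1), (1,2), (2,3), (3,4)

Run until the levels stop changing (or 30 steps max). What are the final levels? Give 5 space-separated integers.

Step 1: flows [0->1,2->1,2->3,4->3] -> levels [10 3 8 5 10]
Step 2: flows [0->1,2->1,2->3,4->3] -> levels [9 5 6 7 9]
Step 3: flows [0->1,2->1,3->2,4->3] -> levels [8 7 6 7 8]
Step 4: flows [0->1,1->2,3->2,4->3] -> levels [7 7 8 7 7]
Step 5: flows [0=1,2->1,2->3,3=4] -> levels [7 8 6 8 7]
Step 6: flows [1->0,1->2,3->2,3->4] -> levels [8 6 8 6 8]
Step 7: flows [0->1,2->1,2->3,4->3] -> levels [7 8 6 8 7]
  -> period-2 cycle: step 7 state = step 5 state; never stabilizes
  -> state at step 30: (30-5) mod 2 = 1, same as step 6 -> [8 6 8 6 8]

Answer: 8 6 8 6 8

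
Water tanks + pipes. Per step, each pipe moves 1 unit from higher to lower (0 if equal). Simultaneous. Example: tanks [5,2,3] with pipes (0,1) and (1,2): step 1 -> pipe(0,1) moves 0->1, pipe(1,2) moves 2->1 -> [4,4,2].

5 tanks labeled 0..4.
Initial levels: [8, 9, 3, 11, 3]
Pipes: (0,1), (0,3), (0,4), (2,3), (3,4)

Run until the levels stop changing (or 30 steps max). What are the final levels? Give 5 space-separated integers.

Step 1: flows [1->0,3->0,0->4,3->2,3->4] -> levels [9 8 4 8 5]
Step 2: flows [0->1,0->3,0->4,3->2,3->4] -> levels [6 9 5 7 7]
Step 3: flows [1->0,3->0,4->0,3->2,3=4] -> levels [9 8 6 5 6]
Step 4: flows [0->1,0->3,0->4,2->3,4->3] -> levels [6 9 5 8 6]
Step 5: flows [1->0,3->0,0=4,3->2,3->4] -> levels [8 8 6 5 7]
Step 6: flows [0=1,0->3,0->4,2->3,4->3] -> levels [6 8 5 8 7]
Step 7: flows [1->0,3->0,4->0,3->2,3->4] -> levels [9 7 6 5 7]
Step 8: flows [0->1,0->3,0->4,2->3,4->3] -> levels [6 8 5 8 7]
  -> period-2 cycle: step 8 state = step 6 state; never stabilizes
  -> state at step 30: (30-6) mod 2 = 0, same as step 6 -> [6 8 5 8 7]

Answer: 6 8 5 8 7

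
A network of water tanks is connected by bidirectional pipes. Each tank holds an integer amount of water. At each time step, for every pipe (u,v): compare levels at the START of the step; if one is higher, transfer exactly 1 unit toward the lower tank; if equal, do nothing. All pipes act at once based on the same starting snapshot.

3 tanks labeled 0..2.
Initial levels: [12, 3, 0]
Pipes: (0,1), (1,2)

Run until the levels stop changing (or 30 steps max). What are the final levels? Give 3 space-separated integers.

Answer: 5 5 5

Derivation:
Step 1: flows [0->1,1->2] -> levels [11 3 1]
Step 2: flows [0->1,1->2] -> levels [10 3 2]
Step 3: flows [0->1,1->2] -> levels [9 3 3]
Step 4: flows [0->1,1=2] -> levels [8 4 3]
Step 5: flows [0->1,1->2] -> levels [7 4 4]
Step 6: flows [0->1,1=2] -> levels [6 5 4]
Step 7: flows [0->1,1->2] -> levels [5 5 5]
Step 8: flows [0=1,1=2] -> levels [5 5 5]
  -> stable (no change)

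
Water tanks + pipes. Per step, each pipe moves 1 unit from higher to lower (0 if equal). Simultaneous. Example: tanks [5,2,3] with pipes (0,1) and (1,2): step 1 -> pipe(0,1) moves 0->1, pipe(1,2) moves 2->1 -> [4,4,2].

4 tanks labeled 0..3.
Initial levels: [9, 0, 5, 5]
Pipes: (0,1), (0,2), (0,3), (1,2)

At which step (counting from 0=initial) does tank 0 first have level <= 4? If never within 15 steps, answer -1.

Answer: 2

Derivation:
Step 1: flows [0->1,0->2,0->3,2->1] -> levels [6 2 5 6]
Step 2: flows [0->1,0->2,0=3,2->1] -> levels [4 4 5 6]
Tank 0 first reaches <=4 at step 2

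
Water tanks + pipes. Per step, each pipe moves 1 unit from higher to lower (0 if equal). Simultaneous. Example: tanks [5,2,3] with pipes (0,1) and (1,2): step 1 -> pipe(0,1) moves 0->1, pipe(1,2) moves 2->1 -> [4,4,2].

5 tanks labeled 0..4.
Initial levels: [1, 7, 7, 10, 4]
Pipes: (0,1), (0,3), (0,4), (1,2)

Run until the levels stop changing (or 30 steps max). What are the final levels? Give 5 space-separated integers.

Answer: 5 7 5 6 6

Derivation:
Step 1: flows [1->0,3->0,4->0,1=2] -> levels [4 6 7 9 3]
Step 2: flows [1->0,3->0,0->4,2->1] -> levels [5 6 6 8 4]
Step 3: flows [1->0,3->0,0->4,1=2] -> levels [6 5 6 7 5]
Step 4: flows [0->1,3->0,0->4,2->1] -> levels [5 7 5 6 6]
Step 5: flows [1->0,3->0,4->0,1->2] -> levels [8 5 6 5 5]
Step 6: flows [0->1,0->3,0->4,2->1] -> levels [5 7 5 6 6]
  -> period-2 cycle: step 6 state = step 4 state; never stabilizes
  -> state at step 30: (30-4) mod 2 = 0, same as step 4 -> [5 7 5 6 6]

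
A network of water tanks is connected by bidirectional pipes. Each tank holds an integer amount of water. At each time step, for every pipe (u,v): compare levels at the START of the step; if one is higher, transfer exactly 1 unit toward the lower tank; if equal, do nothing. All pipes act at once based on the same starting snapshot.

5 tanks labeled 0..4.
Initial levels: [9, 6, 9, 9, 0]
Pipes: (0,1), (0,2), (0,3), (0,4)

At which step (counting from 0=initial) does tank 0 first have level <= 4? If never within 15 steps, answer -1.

Answer: 5

Derivation:
Step 1: flows [0->1,0=2,0=3,0->4] -> levels [7 7 9 9 1]
Step 2: flows [0=1,2->0,3->0,0->4] -> levels [8 7 8 8 2]
Step 3: flows [0->1,0=2,0=3,0->4] -> levels [6 8 8 8 3]
Step 4: flows [1->0,2->0,3->0,0->4] -> levels [8 7 7 7 4]
Step 5: flows [0->1,0->2,0->3,0->4] -> levels [4 8 8 8 5]
Tank 0 first reaches <=4 at step 5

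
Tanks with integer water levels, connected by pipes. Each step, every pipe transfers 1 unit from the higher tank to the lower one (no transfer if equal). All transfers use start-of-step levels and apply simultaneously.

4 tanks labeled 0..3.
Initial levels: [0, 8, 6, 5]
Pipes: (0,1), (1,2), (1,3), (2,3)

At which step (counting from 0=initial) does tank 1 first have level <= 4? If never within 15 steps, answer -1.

Answer: 3

Derivation:
Step 1: flows [1->0,1->2,1->3,2->3] -> levels [1 5 6 7]
Step 2: flows [1->0,2->1,3->1,3->2] -> levels [2 6 6 5]
Step 3: flows [1->0,1=2,1->3,2->3] -> levels [3 4 5 7]
Tank 1 first reaches <=4 at step 3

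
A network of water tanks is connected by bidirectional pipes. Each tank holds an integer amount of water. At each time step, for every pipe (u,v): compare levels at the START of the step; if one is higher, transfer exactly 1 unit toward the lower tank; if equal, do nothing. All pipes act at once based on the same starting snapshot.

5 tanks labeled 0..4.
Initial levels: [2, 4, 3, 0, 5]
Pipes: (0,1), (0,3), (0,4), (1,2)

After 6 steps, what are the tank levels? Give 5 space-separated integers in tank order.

Answer: 1 4 3 3 3

Derivation:
Step 1: flows [1->0,0->3,4->0,1->2] -> levels [3 2 4 1 4]
Step 2: flows [0->1,0->3,4->0,2->1] -> levels [2 4 3 2 3]
Step 3: flows [1->0,0=3,4->0,1->2] -> levels [4 2 4 2 2]
Step 4: flows [0->1,0->3,0->4,2->1] -> levels [1 4 3 3 3]
Step 5: flows [1->0,3->0,4->0,1->2] -> levels [4 2 4 2 2]
  -> period-2 cycle: step 5 state = step 3 state
  -> state at step 6: (6-3) mod 2 = 1, same as step 4 -> [1 4 3 3 3]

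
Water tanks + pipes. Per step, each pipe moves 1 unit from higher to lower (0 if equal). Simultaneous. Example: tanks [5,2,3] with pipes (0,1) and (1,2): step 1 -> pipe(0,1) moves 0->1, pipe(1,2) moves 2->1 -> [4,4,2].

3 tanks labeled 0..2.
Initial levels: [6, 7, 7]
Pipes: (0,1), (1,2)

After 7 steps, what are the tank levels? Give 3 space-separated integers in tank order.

Answer: 7 6 7

Derivation:
Step 1: flows [1->0,1=2] -> levels [7 6 7]
Step 2: flows [0->1,2->1] -> levels [6 8 6]
Step 3: flows [1->0,1->2] -> levels [7 6 7]
  -> period-2 cycle: step 3 state = step 1 state
  -> state at step 7: (7-1) mod 2 = 0, same as step 1 -> [7 6 7]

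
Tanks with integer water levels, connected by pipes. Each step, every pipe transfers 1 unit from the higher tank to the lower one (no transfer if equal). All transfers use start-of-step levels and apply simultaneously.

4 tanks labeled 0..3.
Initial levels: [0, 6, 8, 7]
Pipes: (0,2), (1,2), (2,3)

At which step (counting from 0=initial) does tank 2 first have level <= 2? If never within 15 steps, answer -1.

Answer: -1

Derivation:
Step 1: flows [2->0,2->1,2->3] -> levels [1 7 5 8]
Step 2: flows [2->0,1->2,3->2] -> levels [2 6 6 7]
Step 3: flows [2->0,1=2,3->2] -> levels [3 6 6 6]
Step 4: flows [2->0,1=2,2=3] -> levels [4 6 5 6]
Step 5: flows [2->0,1->2,3->2] -> levels [5 5 6 5]
Step 6: flows [2->0,2->1,2->3] -> levels [6 6 3 6]
Step 7: flows [0->2,1->2,3->2] -> levels [5 5 6 5]
  -> period-2 cycle (repeats step 5); tank 2 never drops to <=2
Tank 2 never reaches <=2 within 15 steps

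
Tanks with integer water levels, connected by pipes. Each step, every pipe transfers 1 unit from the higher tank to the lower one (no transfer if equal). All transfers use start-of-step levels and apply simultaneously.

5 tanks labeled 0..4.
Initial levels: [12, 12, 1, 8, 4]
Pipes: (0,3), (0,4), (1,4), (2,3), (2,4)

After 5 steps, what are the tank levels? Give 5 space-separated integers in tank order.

Step 1: flows [0->3,0->4,1->4,3->2,4->2] -> levels [10 11 3 8 5]
Step 2: flows [0->3,0->4,1->4,3->2,4->2] -> levels [8 10 5 8 6]
Step 3: flows [0=3,0->4,1->4,3->2,4->2] -> levels [7 9 7 7 7]
Step 4: flows [0=3,0=4,1->4,2=3,2=4] -> levels [7 8 7 7 8]
Step 5: flows [0=3,4->0,1=4,2=3,4->2] -> levels [8 8 8 7 6]

Answer: 8 8 8 7 6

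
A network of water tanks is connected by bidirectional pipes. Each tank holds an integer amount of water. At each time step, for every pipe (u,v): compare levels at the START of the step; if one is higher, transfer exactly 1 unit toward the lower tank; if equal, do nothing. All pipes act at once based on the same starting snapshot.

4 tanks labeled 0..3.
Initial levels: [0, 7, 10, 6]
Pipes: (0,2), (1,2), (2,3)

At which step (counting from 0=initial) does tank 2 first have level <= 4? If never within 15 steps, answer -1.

Step 1: flows [2->0,2->1,2->3] -> levels [1 8 7 7]
Step 2: flows [2->0,1->2,2=3] -> levels [2 7 7 7]
Step 3: flows [2->0,1=2,2=3] -> levels [3 7 6 7]
Step 4: flows [2->0,1->2,3->2] -> levels [4 6 7 6]
Step 5: flows [2->0,2->1,2->3] -> levels [5 7 4 7]
Tank 2 first reaches <=4 at step 5

Answer: 5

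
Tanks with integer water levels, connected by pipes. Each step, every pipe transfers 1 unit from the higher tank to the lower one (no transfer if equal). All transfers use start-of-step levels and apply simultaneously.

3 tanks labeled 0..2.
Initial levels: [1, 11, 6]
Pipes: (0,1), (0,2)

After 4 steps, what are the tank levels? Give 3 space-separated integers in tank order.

Step 1: flows [1->0,2->0] -> levels [3 10 5]
Step 2: flows [1->0,2->0] -> levels [5 9 4]
Step 3: flows [1->0,0->2] -> levels [5 8 5]
Step 4: flows [1->0,0=2] -> levels [6 7 5]

Answer: 6 7 5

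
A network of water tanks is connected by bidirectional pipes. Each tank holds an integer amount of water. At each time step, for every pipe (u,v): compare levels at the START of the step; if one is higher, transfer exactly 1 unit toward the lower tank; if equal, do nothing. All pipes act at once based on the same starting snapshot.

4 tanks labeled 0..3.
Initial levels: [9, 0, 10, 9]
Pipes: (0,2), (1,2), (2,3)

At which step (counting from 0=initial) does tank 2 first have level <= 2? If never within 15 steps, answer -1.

Answer: -1

Derivation:
Step 1: flows [2->0,2->1,2->3] -> levels [10 1 7 10]
Step 2: flows [0->2,2->1,3->2] -> levels [9 2 8 9]
Step 3: flows [0->2,2->1,3->2] -> levels [8 3 9 8]
Step 4: flows [2->0,2->1,2->3] -> levels [9 4 6 9]
Step 5: flows [0->2,2->1,3->2] -> levels [8 5 7 8]
Step 6: flows [0->2,2->1,3->2] -> levels [7 6 8 7]
Step 7: flows [2->0,2->1,2->3] -> levels [8 7 5 8]
Step 8: flows [0->2,1->2,3->2] -> levels [7 6 8 7]
  -> period-2 cycle (repeats step 6); tank 2 never drops to <=2
Tank 2 never reaches <=2 within 15 steps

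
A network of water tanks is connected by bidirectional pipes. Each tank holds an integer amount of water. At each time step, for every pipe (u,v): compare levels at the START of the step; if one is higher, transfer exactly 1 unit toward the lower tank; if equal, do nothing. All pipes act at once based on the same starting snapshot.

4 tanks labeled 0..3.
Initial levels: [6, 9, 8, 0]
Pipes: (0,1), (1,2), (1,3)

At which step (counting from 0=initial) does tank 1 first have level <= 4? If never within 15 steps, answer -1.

Step 1: flows [1->0,1->2,1->3] -> levels [7 6 9 1]
Step 2: flows [0->1,2->1,1->3] -> levels [6 7 8 2]
Step 3: flows [1->0,2->1,1->3] -> levels [7 6 7 3]
Step 4: flows [0->1,2->1,1->3] -> levels [6 7 6 4]
Step 5: flows [1->0,1->2,1->3] -> levels [7 4 7 5]
Tank 1 first reaches <=4 at step 5

Answer: 5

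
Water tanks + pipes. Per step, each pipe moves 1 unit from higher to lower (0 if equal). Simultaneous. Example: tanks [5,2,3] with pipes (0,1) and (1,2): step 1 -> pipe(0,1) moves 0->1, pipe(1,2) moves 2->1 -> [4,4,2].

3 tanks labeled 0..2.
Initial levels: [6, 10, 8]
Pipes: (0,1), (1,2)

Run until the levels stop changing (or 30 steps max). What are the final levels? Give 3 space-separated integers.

Step 1: flows [1->0,1->2] -> levels [7 8 9]
Step 2: flows [1->0,2->1] -> levels [8 8 8]
Step 3: flows [0=1,1=2] -> levels [8 8 8]
  -> stable (no change)

Answer: 8 8 8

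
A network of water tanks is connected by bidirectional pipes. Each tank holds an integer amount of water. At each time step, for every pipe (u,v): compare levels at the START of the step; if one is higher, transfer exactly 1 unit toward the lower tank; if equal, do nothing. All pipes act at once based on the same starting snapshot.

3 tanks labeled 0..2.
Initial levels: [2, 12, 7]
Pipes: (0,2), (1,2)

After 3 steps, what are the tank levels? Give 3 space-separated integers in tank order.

Step 1: flows [2->0,1->2] -> levels [3 11 7]
Step 2: flows [2->0,1->2] -> levels [4 10 7]
Step 3: flows [2->0,1->2] -> levels [5 9 7]

Answer: 5 9 7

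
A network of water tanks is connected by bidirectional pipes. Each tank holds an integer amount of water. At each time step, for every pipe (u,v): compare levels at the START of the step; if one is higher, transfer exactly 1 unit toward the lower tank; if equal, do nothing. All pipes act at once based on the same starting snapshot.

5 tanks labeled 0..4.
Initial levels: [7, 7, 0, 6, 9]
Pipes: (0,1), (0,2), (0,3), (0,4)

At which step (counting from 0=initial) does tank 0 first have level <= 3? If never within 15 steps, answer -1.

Step 1: flows [0=1,0->2,0->3,4->0] -> levels [6 7 1 7 8]
Step 2: flows [1->0,0->2,3->0,4->0] -> levels [8 6 2 6 7]
Step 3: flows [0->1,0->2,0->3,0->4] -> levels [4 7 3 7 8]
Step 4: flows [1->0,0->2,3->0,4->0] -> levels [6 6 4 6 7]
Step 5: flows [0=1,0->2,0=3,4->0] -> levels [6 6 5 6 6]
Step 6: flows [0=1,0->2,0=3,0=4] -> levels [5 6 6 6 6]
Step 7: flows [1->0,2->0,3->0,4->0] -> levels [9 5 5 5 5]
Step 8: flows [0->1,0->2,0->3,0->4] -> levels [5 6 6 6 6]
  -> period-2 cycle (repeats step 6); tank 0 never drops to <=3
Tank 0 never reaches <=3 within 15 steps

Answer: -1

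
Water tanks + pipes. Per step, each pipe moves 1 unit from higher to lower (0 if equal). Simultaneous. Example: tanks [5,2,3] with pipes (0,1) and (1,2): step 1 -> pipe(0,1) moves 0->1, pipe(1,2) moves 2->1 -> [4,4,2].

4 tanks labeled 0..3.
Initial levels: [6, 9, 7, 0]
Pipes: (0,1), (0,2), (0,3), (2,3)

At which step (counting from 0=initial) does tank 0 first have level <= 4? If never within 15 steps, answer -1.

Step 1: flows [1->0,2->0,0->3,2->3] -> levels [7 8 5 2]
Step 2: flows [1->0,0->2,0->3,2->3] -> levels [6 7 5 4]
Step 3: flows [1->0,0->2,0->3,2->3] -> levels [5 6 5 6]
Step 4: flows [1->0,0=2,3->0,3->2] -> levels [7 5 6 4]
Step 5: flows [0->1,0->2,0->3,2->3] -> levels [4 6 6 6]
Tank 0 first reaches <=4 at step 5

Answer: 5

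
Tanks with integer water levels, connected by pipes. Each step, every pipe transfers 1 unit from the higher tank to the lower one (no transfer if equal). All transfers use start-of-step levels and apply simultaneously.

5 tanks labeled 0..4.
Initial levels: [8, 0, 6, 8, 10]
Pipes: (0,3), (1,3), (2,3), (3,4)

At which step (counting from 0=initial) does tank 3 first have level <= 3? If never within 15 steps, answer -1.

Step 1: flows [0=3,3->1,3->2,4->3] -> levels [8 1 7 7 9]
Step 2: flows [0->3,3->1,2=3,4->3] -> levels [7 2 7 8 8]
Step 3: flows [3->0,3->1,3->2,3=4] -> levels [8 3 8 5 8]
Step 4: flows [0->3,3->1,2->3,4->3] -> levels [7 4 7 7 7]
Step 5: flows [0=3,3->1,2=3,3=4] -> levels [7 5 7 6 7]
Step 6: flows [0->3,3->1,2->3,4->3] -> levels [6 6 6 8 6]
Step 7: flows [3->0,3->1,3->2,3->4] -> levels [7 7 7 4 7]
Step 8: flows [0->3,1->3,2->3,4->3] -> levels [6 6 6 8 6]
  -> period-2 cycle (repeats step 6); tank 3 never drops to <=3
Tank 3 never reaches <=3 within 15 steps

Answer: -1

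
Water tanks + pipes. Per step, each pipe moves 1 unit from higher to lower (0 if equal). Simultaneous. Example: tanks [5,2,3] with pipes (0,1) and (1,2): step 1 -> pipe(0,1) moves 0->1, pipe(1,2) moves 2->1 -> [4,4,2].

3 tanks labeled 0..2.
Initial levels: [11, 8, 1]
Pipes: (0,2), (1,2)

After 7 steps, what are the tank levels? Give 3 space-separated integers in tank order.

Answer: 7 7 6

Derivation:
Step 1: flows [0->2,1->2] -> levels [10 7 3]
Step 2: flows [0->2,1->2] -> levels [9 6 5]
Step 3: flows [0->2,1->2] -> levels [8 5 7]
Step 4: flows [0->2,2->1] -> levels [7 6 7]
Step 5: flows [0=2,2->1] -> levels [7 7 6]
Step 6: flows [0->2,1->2] -> levels [6 6 8]
Step 7: flows [2->0,2->1] -> levels [7 7 6]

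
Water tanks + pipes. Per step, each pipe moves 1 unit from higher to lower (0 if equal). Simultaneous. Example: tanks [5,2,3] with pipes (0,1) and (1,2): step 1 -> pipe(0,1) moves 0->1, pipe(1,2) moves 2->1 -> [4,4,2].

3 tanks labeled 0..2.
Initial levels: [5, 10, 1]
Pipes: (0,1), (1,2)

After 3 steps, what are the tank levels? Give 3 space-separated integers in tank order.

Step 1: flows [1->0,1->2] -> levels [6 8 2]
Step 2: flows [1->0,1->2] -> levels [7 6 3]
Step 3: flows [0->1,1->2] -> levels [6 6 4]

Answer: 6 6 4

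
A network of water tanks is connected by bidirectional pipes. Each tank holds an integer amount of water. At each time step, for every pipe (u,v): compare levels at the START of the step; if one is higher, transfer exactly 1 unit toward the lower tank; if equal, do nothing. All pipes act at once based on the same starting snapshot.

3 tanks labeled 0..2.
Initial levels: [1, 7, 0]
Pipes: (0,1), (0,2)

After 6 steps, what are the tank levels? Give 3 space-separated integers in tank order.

Answer: 4 2 2

Derivation:
Step 1: flows [1->0,0->2] -> levels [1 6 1]
Step 2: flows [1->0,0=2] -> levels [2 5 1]
Step 3: flows [1->0,0->2] -> levels [2 4 2]
Step 4: flows [1->0,0=2] -> levels [3 3 2]
Step 5: flows [0=1,0->2] -> levels [2 3 3]
Step 6: flows [1->0,2->0] -> levels [4 2 2]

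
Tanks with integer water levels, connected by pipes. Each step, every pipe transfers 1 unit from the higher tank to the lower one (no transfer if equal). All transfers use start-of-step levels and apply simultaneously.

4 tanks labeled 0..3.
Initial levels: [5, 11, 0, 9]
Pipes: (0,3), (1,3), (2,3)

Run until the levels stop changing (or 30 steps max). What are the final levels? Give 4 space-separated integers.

Answer: 6 6 6 7

Derivation:
Step 1: flows [3->0,1->3,3->2] -> levels [6 10 1 8]
Step 2: flows [3->0,1->3,3->2] -> levels [7 9 2 7]
Step 3: flows [0=3,1->3,3->2] -> levels [7 8 3 7]
Step 4: flows [0=3,1->3,3->2] -> levels [7 7 4 7]
Step 5: flows [0=3,1=3,3->2] -> levels [7 7 5 6]
Step 6: flows [0->3,1->3,3->2] -> levels [6 6 6 7]
Step 7: flows [3->0,3->1,3->2] -> levels [7 7 7 4]
Step 8: flows [0->3,1->3,2->3] -> levels [6 6 6 7]
  -> period-2 cycle: step 8 state = step 6 state; never stabilizes
  -> state at step 30: (30-6) mod 2 = 0, same as step 6 -> [6 6 6 7]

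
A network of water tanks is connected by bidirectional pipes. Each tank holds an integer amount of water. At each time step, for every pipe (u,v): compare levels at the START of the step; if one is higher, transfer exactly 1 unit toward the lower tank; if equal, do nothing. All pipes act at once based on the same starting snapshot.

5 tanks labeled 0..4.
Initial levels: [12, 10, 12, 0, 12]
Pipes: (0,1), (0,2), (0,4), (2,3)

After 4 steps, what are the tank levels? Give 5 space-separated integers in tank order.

Step 1: flows [0->1,0=2,0=4,2->3] -> levels [11 11 11 1 12]
Step 2: flows [0=1,0=2,4->0,2->3] -> levels [12 11 10 2 11]
Step 3: flows [0->1,0->2,0->4,2->3] -> levels [9 12 10 3 12]
Step 4: flows [1->0,2->0,4->0,2->3] -> levels [12 11 8 4 11]

Answer: 12 11 8 4 11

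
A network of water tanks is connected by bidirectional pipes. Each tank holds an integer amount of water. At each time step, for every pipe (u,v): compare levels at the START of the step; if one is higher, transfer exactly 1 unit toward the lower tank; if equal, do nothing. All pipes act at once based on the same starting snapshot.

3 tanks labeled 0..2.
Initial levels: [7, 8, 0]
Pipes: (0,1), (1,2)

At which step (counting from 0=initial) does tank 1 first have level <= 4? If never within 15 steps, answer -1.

Answer: -1

Derivation:
Step 1: flows [1->0,1->2] -> levels [8 6 1]
Step 2: flows [0->1,1->2] -> levels [7 6 2]
Step 3: flows [0->1,1->2] -> levels [6 6 3]
Step 4: flows [0=1,1->2] -> levels [6 5 4]
Step 5: flows [0->1,1->2] -> levels [5 5 5]
Step 6: flows [0=1,1=2] -> levels [5 5 5]
  -> stable; tank 1 stays at 5 > 4
Tank 1 never reaches <=4 within 15 steps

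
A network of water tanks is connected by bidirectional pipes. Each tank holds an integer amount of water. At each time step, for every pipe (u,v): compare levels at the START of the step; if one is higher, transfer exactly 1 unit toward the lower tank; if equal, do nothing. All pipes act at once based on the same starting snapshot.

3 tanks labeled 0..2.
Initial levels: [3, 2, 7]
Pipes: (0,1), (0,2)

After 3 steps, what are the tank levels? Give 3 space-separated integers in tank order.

Step 1: flows [0->1,2->0] -> levels [3 3 6]
Step 2: flows [0=1,2->0] -> levels [4 3 5]
Step 3: flows [0->1,2->0] -> levels [4 4 4]

Answer: 4 4 4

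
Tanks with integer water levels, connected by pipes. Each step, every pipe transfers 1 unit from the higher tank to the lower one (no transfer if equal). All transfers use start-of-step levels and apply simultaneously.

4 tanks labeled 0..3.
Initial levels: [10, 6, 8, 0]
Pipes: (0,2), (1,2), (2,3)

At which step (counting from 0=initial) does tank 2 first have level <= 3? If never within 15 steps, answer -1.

Answer: -1

Derivation:
Step 1: flows [0->2,2->1,2->3] -> levels [9 7 7 1]
Step 2: flows [0->2,1=2,2->3] -> levels [8 7 7 2]
Step 3: flows [0->2,1=2,2->3] -> levels [7 7 7 3]
Step 4: flows [0=2,1=2,2->3] -> levels [7 7 6 4]
Step 5: flows [0->2,1->2,2->3] -> levels [6 6 7 5]
Step 6: flows [2->0,2->1,2->3] -> levels [7 7 4 6]
Step 7: flows [0->2,1->2,3->2] -> levels [6 6 7 5]
  -> period-2 cycle (repeats step 5); tank 2 never drops to <=3
Tank 2 never reaches <=3 within 15 steps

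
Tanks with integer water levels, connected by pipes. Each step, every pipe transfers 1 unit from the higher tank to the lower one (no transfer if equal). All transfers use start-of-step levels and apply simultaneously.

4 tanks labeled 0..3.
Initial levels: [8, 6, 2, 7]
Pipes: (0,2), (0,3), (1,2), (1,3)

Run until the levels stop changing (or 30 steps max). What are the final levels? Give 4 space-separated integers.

Answer: 7 7 4 5

Derivation:
Step 1: flows [0->2,0->3,1->2,3->1] -> levels [6 6 4 7]
Step 2: flows [0->2,3->0,1->2,3->1] -> levels [6 6 6 5]
Step 3: flows [0=2,0->3,1=2,1->3] -> levels [5 5 6 7]
Step 4: flows [2->0,3->0,2->1,3->1] -> levels [7 7 4 5]
Step 5: flows [0->2,0->3,1->2,1->3] -> levels [5 5 6 7]
  -> period-2 cycle: step 5 state = step 3 state; never stabilizes
  -> state at step 30: (30-3) mod 2 = 1, same as step 4 -> [7 7 4 5]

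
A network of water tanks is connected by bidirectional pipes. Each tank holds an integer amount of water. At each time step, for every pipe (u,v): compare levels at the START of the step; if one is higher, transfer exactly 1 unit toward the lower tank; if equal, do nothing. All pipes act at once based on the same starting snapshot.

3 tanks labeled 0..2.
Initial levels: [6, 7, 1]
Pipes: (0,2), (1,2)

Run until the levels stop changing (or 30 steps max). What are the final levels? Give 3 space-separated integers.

Step 1: flows [0->2,1->2] -> levels [5 6 3]
Step 2: flows [0->2,1->2] -> levels [4 5 5]
Step 3: flows [2->0,1=2] -> levels [5 5 4]
Step 4: flows [0->2,1->2] -> levels [4 4 6]
Step 5: flows [2->0,2->1] -> levels [5 5 4]
  -> period-2 cycle: step 5 state = step 3 state; never stabilizes
  -> state at step 30: (30-3) mod 2 = 1, same as step 4 -> [4 4 6]

Answer: 4 4 6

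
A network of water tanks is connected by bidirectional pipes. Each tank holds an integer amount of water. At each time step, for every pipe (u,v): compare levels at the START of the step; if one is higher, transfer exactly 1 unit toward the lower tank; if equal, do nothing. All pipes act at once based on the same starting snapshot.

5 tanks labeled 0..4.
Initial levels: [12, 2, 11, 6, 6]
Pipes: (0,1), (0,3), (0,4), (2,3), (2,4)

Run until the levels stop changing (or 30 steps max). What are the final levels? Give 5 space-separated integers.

Step 1: flows [0->1,0->3,0->4,2->3,2->4] -> levels [9 3 9 8 8]
Step 2: flows [0->1,0->3,0->4,2->3,2->4] -> levels [6 4 7 10 10]
Step 3: flows [0->1,3->0,4->0,3->2,4->2] -> levels [7 5 9 8 8]
Step 4: flows [0->1,3->0,4->0,2->3,2->4] -> levels [8 6 7 8 8]
Step 5: flows [0->1,0=3,0=4,3->2,4->2] -> levels [7 7 9 7 7]
Step 6: flows [0=1,0=3,0=4,2->3,2->4] -> levels [7 7 7 8 8]
Step 7: flows [0=1,3->0,4->0,3->2,4->2] -> levels [9 7 9 6 6]
Step 8: flows [0->1,0->3,0->4,2->3,2->4] -> levels [6 8 7 8 8]
Step 9: flows [1->0,3->0,4->0,3->2,4->2] -> levels [9 7 9 6 6]
  -> period-2 cycle: step 9 state = step 7 state; never stabilizes
  -> state at step 30: (30-7) mod 2 = 1, same as step 8 -> [6 8 7 8 8]

Answer: 6 8 7 8 8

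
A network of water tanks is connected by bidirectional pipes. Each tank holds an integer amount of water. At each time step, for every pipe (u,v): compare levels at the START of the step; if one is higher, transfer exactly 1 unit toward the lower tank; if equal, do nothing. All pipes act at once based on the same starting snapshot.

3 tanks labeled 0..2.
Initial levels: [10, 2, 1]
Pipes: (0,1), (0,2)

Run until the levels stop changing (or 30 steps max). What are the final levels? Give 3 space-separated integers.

Answer: 5 4 4

Derivation:
Step 1: flows [0->1,0->2] -> levels [8 3 2]
Step 2: flows [0->1,0->2] -> levels [6 4 3]
Step 3: flows [0->1,0->2] -> levels [4 5 4]
Step 4: flows [1->0,0=2] -> levels [5 4 4]
Step 5: flows [0->1,0->2] -> levels [3 5 5]
Step 6: flows [1->0,2->0] -> levels [5 4 4]
  -> period-2 cycle: step 6 state = step 4 state; never stabilizes
  -> state at step 30: (30-4) mod 2 = 0, same as step 4 -> [5 4 4]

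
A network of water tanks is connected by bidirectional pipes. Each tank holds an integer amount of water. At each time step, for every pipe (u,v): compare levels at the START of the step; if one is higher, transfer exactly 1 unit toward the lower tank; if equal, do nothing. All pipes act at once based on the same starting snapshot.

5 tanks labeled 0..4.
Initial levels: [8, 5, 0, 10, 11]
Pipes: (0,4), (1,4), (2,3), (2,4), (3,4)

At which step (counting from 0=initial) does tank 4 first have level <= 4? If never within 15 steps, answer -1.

Answer: 4

Derivation:
Step 1: flows [4->0,4->1,3->2,4->2,4->3] -> levels [9 6 2 10 7]
Step 2: flows [0->4,4->1,3->2,4->2,3->4] -> levels [8 7 4 8 7]
Step 3: flows [0->4,1=4,3->2,4->2,3->4] -> levels [7 7 6 6 8]
Step 4: flows [4->0,4->1,2=3,4->2,4->3] -> levels [8 8 7 7 4]
Tank 4 first reaches <=4 at step 4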